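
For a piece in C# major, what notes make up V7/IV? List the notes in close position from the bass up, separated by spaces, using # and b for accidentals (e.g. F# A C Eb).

C# E# G# B

V7/IV is a secondary dominant — the dominant seventh of IV. IV in C# major is F#, so the applied chord's root is C#, a perfect fifth above.
Building a dominant seventh chord on C# gives C#-E#-G#-B.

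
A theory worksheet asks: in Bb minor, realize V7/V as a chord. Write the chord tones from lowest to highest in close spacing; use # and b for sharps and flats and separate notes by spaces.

C E G Bb

The slash means an applied dominant: we want the dominant of V. In Bb minor, V is F major, and its dominant is built on C.
Building a dominant seventh chord on C gives C-E-G-Bb.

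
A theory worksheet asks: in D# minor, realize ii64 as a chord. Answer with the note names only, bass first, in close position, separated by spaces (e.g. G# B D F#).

B# E# G#

Scale degree 2 in D# minor is E#; here the chord built on it is altered to a minor triad. ii64 is the minor supertonic, borrowed from the parallel major (the Dorian ii).
So the chord is E#-G#-B#, a minor triad.
The figured bass 64 indicates second inversion, placing the fifth (B#) in the bass: B#-E#-G#.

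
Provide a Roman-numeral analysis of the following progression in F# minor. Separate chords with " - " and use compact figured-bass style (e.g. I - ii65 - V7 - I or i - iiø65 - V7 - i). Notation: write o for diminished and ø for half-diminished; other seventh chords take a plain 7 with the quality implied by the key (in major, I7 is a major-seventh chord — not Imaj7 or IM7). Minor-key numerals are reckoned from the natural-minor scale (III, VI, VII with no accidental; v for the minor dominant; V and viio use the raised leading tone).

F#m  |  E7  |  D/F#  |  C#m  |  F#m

F#m has root F#, degree 1 in F# minor, so i.
E7: root E is the subtonic; dominant seventh chord there is VII7.
D/F#: major triad on D = scale degree 6 → VI6.
C#m: root C# is the dominant; minor triad there is v.
F#m: root F# is the tonic; minor triad there is i.

i - VII7 - VI6 - v - i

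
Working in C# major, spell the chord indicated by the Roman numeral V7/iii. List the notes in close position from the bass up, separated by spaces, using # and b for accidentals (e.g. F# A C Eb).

The slash means an applied dominant: we want the dominant of iii. In C# major, iii is E# minor, and its dominant is built on B#.
Building a dominant seventh chord on B# gives B#-D##-F##-A#.

B# D## F## A#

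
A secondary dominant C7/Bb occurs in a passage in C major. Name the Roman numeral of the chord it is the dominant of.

The chord is a dominant seventh chord on C.
A dominant resolves down a perfect fifth: C → F. In C major, F is scale degree 4, i.e. IV.

IV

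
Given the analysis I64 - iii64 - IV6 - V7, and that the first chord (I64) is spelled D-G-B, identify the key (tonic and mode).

G major

I64 is given as D-G-B — a major triad with root G.
If G is scale degree 1 and the mode makes that degree carry a major triad, the tonic is G and the mode is major.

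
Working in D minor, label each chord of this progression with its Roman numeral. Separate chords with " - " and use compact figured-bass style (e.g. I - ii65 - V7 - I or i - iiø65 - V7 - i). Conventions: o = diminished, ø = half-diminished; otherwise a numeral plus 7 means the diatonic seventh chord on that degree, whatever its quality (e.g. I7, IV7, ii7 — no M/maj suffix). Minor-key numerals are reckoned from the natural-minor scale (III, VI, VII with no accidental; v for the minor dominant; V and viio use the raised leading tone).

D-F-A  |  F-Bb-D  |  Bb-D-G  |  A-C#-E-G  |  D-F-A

i - VI64 - iv6 - V7 - i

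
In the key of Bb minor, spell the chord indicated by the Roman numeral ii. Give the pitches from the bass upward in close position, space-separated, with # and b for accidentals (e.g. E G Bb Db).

C Eb G

Scale degree 2 in Bb minor is C; here the chord built on it is altered to a minor triad. ii is the minor supertonic, borrowed from the parallel major (the Dorian ii).
So the chord is C-Eb-G, a minor triad.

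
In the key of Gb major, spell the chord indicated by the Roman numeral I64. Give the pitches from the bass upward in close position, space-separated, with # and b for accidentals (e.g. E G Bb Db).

The numeral's case and figure indicate a major triad. In Gb major its root, the first degree, is Gb.
That chord is spelled Gb-Bb-Db.
With the 64 figure the chord is in second inversion; from the bass Db upward in close position it reads Db-Gb-Bb.

Db Gb Bb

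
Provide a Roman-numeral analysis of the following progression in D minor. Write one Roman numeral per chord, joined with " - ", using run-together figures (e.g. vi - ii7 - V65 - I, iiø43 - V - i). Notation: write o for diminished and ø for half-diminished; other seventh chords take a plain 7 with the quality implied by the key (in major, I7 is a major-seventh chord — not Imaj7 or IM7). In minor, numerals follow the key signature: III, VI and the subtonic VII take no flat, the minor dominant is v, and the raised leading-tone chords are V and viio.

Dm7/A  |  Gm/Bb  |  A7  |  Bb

Dm7/A: minor seventh chord on D = scale degree 1 → i43.
Gm/Bb has root G, degree 4 in D minor, so iv6.
A7: root A is the dominant; dominant seventh chord there is V7.
Bb: root Bb is the submediant; major triad there is VI.

i43 - iv6 - V7 - VI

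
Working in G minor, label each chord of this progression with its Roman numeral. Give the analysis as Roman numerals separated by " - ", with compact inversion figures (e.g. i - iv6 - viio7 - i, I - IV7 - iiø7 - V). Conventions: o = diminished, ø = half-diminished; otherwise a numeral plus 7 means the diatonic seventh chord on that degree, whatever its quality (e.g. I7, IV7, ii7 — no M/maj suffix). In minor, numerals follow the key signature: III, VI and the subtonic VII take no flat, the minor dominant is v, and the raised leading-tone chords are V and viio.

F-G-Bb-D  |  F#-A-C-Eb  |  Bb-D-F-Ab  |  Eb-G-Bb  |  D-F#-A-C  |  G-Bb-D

i42 - viio7 - V7/VI - VI - V7 - i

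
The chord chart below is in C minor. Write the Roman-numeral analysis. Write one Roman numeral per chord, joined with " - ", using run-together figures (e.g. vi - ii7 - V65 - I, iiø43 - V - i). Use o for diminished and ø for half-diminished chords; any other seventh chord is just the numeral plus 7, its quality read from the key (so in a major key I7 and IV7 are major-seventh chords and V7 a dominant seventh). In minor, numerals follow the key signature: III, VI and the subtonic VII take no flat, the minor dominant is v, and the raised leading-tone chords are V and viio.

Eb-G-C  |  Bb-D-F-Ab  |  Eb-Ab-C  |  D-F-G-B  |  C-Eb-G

Eb-G-C: root C is the tonic; minor triad there is i6.
Bb-D-F-Ab has root Bb, degree 7 in C minor, so VII7.
Eb-Ab-C: major triad on Ab = scale degree 6 → VI64.
D-F-G-B: root G is the dominant; dominant seventh chord there is V43.
C-Eb-G: minor triad on C = scale degree 1 → i.

i6 - VII7 - VI64 - V43 - i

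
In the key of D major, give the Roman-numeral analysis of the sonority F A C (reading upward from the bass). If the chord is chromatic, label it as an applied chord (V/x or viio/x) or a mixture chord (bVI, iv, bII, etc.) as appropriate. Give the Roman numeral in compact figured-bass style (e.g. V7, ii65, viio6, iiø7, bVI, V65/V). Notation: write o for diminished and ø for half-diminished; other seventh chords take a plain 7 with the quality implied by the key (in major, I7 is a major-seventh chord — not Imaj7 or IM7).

The pitches F-A-C form a major triad rooted on F.
F is the lowered third degree of D major (diatonic 3 would be F#). This is a major triad on the lowered third degree, borrowed from the parallel minor.

bIII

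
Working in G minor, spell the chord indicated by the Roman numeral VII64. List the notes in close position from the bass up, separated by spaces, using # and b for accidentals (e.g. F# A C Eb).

C F A

In G minor, the seventh degree is F, and the diatonic chord built there is a major triad.
Stacking thirds from F gives F-A-C.
With the 64 figure the chord is in second inversion; from the bass C upward in close position it reads C-F-A.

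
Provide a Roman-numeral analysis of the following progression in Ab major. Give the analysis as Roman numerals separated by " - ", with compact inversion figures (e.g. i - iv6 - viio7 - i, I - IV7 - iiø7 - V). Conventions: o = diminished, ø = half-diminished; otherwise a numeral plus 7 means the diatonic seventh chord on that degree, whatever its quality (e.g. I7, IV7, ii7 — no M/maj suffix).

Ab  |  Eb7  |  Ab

I - V7 - I

Ab: major triad on Ab = scale degree 1 → I.
Eb7: dominant seventh chord on Eb = scale degree 5 → V7.
Ab: root Ab is the tonic; major triad there is I.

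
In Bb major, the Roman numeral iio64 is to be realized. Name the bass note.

iio in Bb major has root C; the chord is C-Eb-Gb.
The figure 64 means second inversion — the fifth is in the bass.

Gb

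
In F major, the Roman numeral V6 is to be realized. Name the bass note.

E

V in F major has root C; the chord is C-E-G.
The figure 6 means first inversion — the third is in the bass.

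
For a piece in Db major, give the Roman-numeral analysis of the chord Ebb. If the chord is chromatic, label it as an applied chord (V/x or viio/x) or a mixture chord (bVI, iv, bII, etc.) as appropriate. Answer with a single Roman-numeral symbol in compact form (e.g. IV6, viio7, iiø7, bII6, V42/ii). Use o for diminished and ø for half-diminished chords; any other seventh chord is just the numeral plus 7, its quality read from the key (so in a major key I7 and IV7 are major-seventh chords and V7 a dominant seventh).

bII

The pitches Ebb-Gb-Bbb form a major triad rooted on Ebb.
Ebb is the lowered second degree of Db major (diatonic 2 would be Eb). This is the Neapolitan chord — a major triad on the lowered second degree.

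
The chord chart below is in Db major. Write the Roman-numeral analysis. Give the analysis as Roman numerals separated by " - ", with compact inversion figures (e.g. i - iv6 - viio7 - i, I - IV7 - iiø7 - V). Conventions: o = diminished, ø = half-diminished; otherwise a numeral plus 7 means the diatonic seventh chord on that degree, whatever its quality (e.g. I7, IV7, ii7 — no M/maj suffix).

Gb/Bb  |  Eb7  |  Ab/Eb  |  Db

Gb/Bb: major triad on Gb = scale degree 4 → IV6.
Eb7: chromatic; Eb is V of V, so V7/V.
Ab/Eb has root Ab, degree 5 in Db major, so V64.
Db: root Db is the tonic; major triad there is I.

IV6 - V7/V - V64 - I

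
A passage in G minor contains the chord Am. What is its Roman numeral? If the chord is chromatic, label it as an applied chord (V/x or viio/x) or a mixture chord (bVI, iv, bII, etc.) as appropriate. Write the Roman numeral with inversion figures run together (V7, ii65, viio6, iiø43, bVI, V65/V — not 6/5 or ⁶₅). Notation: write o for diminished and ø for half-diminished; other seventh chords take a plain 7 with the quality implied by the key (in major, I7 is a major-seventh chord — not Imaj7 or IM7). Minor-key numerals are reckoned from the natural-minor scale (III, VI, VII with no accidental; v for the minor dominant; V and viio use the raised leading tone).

ii

Stacked in thirds the chord is A-C-E: a minor triad on A.
A is the second degree of G minor. This is the minor supertonic, borrowed from the parallel major (the Dorian ii).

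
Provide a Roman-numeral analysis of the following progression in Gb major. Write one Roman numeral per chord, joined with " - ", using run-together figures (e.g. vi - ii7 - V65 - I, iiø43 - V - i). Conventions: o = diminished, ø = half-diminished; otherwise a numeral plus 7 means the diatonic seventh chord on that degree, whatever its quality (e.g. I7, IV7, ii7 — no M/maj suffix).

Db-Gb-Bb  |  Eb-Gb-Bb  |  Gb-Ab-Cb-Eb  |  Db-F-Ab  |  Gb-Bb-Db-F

I64 - vi - ii42 - V - I7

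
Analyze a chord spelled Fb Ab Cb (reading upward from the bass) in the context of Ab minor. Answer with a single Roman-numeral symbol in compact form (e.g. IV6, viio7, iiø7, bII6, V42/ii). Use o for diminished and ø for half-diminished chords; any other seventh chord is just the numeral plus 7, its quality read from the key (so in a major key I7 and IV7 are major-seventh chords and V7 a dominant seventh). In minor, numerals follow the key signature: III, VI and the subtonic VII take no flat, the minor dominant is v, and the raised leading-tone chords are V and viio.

VI

The pitches Fb-Ab-Cb form a major triad rooted on Fb.
In Ab minor, Fb is the submediant; the diatonic major triad there is VI.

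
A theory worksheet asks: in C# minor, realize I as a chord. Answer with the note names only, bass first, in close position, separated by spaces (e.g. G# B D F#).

C# E# G#

I is the major tonic (Picardy third), borrowed from the parallel major. In C# minor that root is C#.
So the chord is C#-E#-G#.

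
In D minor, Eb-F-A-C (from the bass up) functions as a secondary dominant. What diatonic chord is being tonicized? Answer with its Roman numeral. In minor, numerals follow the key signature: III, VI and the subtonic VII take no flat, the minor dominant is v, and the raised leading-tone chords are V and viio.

VI

The chord is a dominant seventh chord on F.
A dominant resolves down a perfect fifth: F → Bb. In D minor, Bb is scale degree 6, i.e. VI.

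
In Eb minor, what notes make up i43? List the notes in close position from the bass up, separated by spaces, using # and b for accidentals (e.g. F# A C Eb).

Bb Db Eb Gb

The numeral's case and figure indicate a minor seventh chord. In Eb minor its root, the first degree, is Eb.
That chord is spelled Eb-Gb-Bb-Db.
With the 43 figure the chord is in second inversion; from the bass Bb upward in close position it reads Bb-Db-Eb-Gb.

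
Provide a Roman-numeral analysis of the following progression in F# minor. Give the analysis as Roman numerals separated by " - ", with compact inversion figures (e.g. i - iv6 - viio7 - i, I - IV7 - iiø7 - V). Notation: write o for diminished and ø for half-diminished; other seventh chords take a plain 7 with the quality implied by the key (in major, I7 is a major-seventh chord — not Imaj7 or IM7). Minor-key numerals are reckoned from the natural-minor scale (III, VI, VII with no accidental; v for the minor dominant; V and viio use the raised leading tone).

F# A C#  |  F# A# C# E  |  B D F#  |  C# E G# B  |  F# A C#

i - V7/iv - iv - v7 - i

F#-A-C# has root F#, degree 1 in F# minor, so i.
F#-A#-C#-E is the secondary dominant of iv (dominant seventh chord on F#): V7/iv.
B-D-F#: minor triad on B = scale degree 4 → iv.
C#-E-G#-B: minor seventh chord on C# = scale degree 5 → v7.
F#-A-C#: minor triad on F# = scale degree 1 → i.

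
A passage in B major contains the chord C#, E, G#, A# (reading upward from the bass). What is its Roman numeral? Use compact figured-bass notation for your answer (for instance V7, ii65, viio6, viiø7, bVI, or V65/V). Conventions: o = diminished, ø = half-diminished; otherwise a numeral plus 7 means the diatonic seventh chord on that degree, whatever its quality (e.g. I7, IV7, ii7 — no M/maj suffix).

The pitches A#-C#-E-G# form a half-diminished seventh chord rooted on A#.
A# is scale degree 7 in B major, and a half-diminished seventh chord on that degree is written viiø7.
With C# in the bass the chord is in first inversion, so the figured bass is 65.

viiø65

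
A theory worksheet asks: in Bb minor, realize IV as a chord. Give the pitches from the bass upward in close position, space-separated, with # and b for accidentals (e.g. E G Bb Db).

Eb G Bb

IV is the major subdominant, borrowed from the parallel major. In Bb minor that root is Eb.
So the chord is Eb-G-Bb.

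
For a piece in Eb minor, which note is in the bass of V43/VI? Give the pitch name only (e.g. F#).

The applied chord V43/VI is rooted on Gb: Gb-Bb-Db-Fb.
The figure 43 means second inversion — the fifth is in the bass.

Db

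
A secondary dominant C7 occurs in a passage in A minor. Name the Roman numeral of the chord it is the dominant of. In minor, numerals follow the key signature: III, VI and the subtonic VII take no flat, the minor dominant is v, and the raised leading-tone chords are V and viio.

VI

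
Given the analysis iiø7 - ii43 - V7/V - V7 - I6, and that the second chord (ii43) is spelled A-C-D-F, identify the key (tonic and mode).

C major

ii43 is given as A-C-D-F — a minor seventh chord with root D.
Counting down one scale step from D places the tonic on C; a minor seventh chord on degree 2 is diatonic only in major.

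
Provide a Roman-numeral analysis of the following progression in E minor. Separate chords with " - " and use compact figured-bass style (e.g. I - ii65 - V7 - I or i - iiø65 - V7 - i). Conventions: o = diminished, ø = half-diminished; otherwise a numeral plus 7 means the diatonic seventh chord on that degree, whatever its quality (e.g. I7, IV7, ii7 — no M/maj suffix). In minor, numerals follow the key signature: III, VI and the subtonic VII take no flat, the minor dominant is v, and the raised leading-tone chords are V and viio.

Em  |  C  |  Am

i - VI - iv

Em has root E, degree 1 in E minor, so i.
C has root C, degree 6 in E minor, so VI.
Am has root A, degree 4 in E minor, so iv.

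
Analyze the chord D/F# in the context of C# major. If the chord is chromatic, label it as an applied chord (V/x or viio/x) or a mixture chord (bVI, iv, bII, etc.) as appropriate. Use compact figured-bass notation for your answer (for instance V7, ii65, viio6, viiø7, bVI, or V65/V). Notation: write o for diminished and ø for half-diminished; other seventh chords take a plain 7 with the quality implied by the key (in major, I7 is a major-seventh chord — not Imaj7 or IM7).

Stacked in thirds the chord is D-F#-A: a major triad on D.
D is the lowered second degree of C# major (diatonic 2 would be D#). This is the Neapolitan sixth — a major triad on the lowered second degree, here in its customary first inversion.
With F# in the bass the chord is in first inversion, so the figured bass is 6.

bII6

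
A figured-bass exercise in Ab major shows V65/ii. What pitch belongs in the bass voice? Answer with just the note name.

The applied chord V65/ii is rooted on F: F-A-C-Eb.
The figure 65 means first inversion — the third is in the bass.

A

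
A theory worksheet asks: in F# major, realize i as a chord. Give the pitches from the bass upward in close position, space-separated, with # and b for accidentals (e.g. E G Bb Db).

Scale degree 1 in F# major is F#; here the chord built on it is altered to a minor triad. i is the minor tonic, borrowed from the parallel minor.
So the chord is F#-A-C#, a minor triad.

F# A C#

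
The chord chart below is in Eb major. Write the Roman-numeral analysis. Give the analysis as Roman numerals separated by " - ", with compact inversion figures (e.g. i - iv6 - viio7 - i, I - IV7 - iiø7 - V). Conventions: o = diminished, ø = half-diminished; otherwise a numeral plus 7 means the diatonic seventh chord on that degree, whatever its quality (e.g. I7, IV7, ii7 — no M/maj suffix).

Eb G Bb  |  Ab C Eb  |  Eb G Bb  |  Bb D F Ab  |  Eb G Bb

I - IV - I - V7 - I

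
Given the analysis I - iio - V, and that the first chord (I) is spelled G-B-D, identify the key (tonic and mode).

G major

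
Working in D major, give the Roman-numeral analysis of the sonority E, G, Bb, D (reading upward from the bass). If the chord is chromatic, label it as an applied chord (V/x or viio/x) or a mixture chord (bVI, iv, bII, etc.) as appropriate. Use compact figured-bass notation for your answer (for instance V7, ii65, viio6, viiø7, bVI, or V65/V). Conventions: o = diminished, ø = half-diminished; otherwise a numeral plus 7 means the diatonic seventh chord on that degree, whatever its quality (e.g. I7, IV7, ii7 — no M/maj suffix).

iiø7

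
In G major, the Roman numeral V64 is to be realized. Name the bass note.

V in G major has root D; the chord is D-F#-A.
The figure 64 means second inversion — the fifth is in the bass.

A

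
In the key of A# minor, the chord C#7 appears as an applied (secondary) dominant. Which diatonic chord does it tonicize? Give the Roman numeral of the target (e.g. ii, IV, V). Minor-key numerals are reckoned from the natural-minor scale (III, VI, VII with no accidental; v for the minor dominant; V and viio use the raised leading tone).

The chord is a dominant seventh chord on C#.
A dominant resolves down a perfect fifth: C# → F#. In A# minor, F# is scale degree 6, i.e. VI.

VI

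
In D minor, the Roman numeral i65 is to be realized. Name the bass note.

i in D minor has root D; the chord is D-F-A-C.
The figure 65 means first inversion — the third is in the bass.

F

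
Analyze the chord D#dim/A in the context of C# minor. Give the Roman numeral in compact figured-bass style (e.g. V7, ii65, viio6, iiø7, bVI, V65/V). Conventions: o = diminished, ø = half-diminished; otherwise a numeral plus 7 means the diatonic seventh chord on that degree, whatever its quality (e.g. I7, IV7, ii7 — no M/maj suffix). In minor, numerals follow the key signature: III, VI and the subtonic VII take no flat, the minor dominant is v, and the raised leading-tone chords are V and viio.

iio64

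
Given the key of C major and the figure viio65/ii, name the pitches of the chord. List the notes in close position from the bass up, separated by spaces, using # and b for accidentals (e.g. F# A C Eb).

viio65/ii is a secondary leading-tone chord. The target ii is D in C major; the applied chord is rooted a semitone below, on C#.
Building a fully diminished seventh chord on C# gives C#-E-G-Bb.
The figured bass 65 indicates first inversion, placing the third (E) in the bass: E-G-Bb-C#.

E G Bb C#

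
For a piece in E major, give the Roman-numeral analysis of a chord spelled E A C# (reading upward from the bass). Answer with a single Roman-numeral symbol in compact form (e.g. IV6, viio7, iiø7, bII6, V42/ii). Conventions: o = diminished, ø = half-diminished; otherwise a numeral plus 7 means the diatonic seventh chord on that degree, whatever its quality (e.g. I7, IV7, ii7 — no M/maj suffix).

IV64

The pitches A-C#-E form a major triad rooted on A.
A is scale degree 4 in E major, and a major triad on that degree is written IV.
With E in the bass the chord is in second inversion, so the figured bass is 64.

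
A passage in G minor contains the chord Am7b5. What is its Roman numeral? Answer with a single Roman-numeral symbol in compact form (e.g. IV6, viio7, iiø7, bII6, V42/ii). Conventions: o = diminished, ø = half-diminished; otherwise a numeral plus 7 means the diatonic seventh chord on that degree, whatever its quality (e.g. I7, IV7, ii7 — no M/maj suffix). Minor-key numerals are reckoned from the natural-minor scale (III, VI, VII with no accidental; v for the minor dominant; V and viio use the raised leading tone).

iiø7

The pitches A-C-Eb-G form a half-diminished seventh chord rooted on A.
In G minor, A is the supertonic; the diatonic half-diminished seventh chord there is iiø7.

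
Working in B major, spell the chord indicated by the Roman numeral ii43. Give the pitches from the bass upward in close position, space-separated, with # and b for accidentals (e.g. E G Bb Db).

G# B C# E

The numeral's case and figure indicate a minor seventh chord. In B major its root, the second degree, is C#.
That chord is spelled C#-E-G#-B.
With the 43 figure the chord is in second inversion; from the bass G# upward in close position it reads G#-B-C#-E.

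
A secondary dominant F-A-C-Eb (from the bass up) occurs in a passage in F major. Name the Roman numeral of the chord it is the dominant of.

IV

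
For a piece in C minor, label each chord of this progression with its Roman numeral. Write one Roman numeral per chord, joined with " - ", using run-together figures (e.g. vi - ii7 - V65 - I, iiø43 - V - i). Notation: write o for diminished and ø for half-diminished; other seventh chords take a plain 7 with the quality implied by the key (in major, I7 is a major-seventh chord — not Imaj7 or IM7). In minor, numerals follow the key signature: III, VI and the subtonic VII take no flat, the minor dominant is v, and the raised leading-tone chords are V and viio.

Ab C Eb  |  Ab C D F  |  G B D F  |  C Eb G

VI - iiø43 - V7 - i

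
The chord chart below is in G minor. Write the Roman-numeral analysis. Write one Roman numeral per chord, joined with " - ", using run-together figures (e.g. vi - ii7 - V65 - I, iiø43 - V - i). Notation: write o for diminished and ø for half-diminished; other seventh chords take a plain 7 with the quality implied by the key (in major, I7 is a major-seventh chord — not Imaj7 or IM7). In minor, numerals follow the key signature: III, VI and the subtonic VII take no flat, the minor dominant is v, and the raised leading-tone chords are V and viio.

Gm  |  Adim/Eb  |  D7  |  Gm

Gm: minor triad on G = scale degree 1 → i.
Adim/Eb: root A is the supertonic; diminished triad there is iio64.
D7: root D is the dominant; dominant seventh chord there is V7.
Gm has root G, degree 1 in G minor, so i.

i - iio64 - V7 - i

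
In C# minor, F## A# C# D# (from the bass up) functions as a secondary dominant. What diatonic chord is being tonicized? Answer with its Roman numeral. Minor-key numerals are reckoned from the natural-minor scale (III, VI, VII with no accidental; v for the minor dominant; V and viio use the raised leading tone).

V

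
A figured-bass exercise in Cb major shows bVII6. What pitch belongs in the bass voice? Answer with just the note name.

Db

bVII in Cb major has root Bbb; the chord is Bbb-Db-Fb.
The figure 6 means first inversion — the third is in the bass.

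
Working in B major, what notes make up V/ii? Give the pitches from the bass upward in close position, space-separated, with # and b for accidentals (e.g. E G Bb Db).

The slash means an applied dominant: we want the dominant of ii. In B major, ii is C# minor, and its dominant is built on G#.
Building a major triad on G# gives G#-B#-D#.

G# B# D#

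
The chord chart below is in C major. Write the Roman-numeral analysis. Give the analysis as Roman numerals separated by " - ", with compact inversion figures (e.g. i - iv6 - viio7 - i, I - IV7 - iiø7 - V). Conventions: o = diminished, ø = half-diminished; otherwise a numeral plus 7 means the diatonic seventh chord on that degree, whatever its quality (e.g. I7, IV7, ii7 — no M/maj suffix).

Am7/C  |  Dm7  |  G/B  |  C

vi65 - ii7 - V6 - I

Am7/C has root A, degree 6 in C major, so vi65.
Dm7 has root D, degree 2 in C major, so ii7.
G/B has root G, degree 5 in C major, so V6.
C: major triad on C = scale degree 1 → I.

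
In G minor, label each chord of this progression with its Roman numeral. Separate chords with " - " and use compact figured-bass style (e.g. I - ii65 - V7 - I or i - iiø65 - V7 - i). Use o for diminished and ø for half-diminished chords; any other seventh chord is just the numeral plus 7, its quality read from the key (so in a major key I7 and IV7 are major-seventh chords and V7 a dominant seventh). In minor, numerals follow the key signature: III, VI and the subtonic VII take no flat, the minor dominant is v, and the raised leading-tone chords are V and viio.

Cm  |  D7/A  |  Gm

iv - V43 - i

Cm: minor triad on C = scale degree 4 → iv.
D7/A has root D, degree 5 in G minor, so V43.
Gm: minor triad on G = scale degree 1 → i.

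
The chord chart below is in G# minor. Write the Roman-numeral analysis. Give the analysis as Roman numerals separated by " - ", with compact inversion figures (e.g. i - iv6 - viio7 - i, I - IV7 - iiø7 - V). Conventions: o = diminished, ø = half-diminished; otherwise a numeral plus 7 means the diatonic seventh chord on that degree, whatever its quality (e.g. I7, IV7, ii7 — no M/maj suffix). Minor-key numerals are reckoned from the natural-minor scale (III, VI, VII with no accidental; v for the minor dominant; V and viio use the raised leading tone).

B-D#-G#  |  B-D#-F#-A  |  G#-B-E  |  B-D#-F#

B-D#-G# has root G#, degree 1 in G# minor, so i6.
B-D#-F#-A: chromatic; B is V of VI, so V7/VI.
G#-B-E: root E is the submediant; major triad there is VI6.
B-D#-F#: major triad on B = scale degree 3 → III.

i6 - V7/VI - VI6 - III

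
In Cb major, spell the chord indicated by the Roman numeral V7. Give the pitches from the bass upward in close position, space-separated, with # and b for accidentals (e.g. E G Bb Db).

Gb Bb Db Fb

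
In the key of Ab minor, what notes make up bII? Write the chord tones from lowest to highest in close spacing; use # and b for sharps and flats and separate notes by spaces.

Bbb Db Fb

bII is the Neapolitan chord — a major triad on the lowered second degree. In Ab minor that root is Bbb.
So the chord is Bbb-Db-Fb, a major triad.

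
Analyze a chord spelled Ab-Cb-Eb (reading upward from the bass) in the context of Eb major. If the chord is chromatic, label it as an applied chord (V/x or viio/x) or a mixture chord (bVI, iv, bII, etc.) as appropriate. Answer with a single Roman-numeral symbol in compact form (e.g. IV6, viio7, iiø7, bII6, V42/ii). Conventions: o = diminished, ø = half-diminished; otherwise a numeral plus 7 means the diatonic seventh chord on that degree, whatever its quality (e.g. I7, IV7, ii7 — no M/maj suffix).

iv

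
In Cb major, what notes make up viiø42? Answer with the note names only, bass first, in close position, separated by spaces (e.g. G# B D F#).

In Cb major, the seventh degree is Bb, and the diatonic chord built there is a half-diminished seventh chord.
Stacking thirds from Bb gives Bb-Db-Fb-Ab.
With the 42 figure the chord is in third inversion; from the bass Ab upward in close position it reads Ab-Bb-Db-Fb.

Ab Bb Db Fb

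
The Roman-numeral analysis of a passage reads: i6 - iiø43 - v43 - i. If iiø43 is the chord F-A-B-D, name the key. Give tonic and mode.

The anchor chord is a half-diminished seventh chord on B, labeled iiø43.
iiø43 on B implies B is the supertonic; that puts the tonic at A, and the lowercase numeral fits minor mode.

A minor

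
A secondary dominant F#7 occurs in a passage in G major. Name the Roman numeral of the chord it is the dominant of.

The chord is a dominant seventh chord on F#.
A dominant resolves down a perfect fifth: F# → B. In G major, B is scale degree 3, i.e. iii.

iii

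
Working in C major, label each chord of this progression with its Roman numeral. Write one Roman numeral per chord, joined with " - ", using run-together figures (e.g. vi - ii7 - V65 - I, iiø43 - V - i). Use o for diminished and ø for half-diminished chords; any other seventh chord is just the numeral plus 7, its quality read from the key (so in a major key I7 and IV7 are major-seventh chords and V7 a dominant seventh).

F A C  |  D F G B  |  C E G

F-A-C has root F, degree 4 in C major, so IV.
D-F-G-B: dominant seventh chord on G = scale degree 5 → V43.
C-E-G: major triad on C = scale degree 1 → I.

IV - V43 - I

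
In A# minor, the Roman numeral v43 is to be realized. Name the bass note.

B#

v in A# minor has root E#; the chord is E#-G#-B#-D#.
The figure 43 means second inversion — the fifth is in the bass.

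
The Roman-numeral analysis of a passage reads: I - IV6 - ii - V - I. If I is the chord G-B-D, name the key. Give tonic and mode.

The anchor chord is a major triad on G, labeled I.
If G is scale degree 1 and the mode makes that degree carry a major triad, the tonic is G and the mode is major.

G major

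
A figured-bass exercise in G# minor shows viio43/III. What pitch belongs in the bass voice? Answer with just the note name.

The applied chord viio43/III is rooted on A#: A#-C#-E-G.
The figure 43 means second inversion — the fifth is in the bass.

E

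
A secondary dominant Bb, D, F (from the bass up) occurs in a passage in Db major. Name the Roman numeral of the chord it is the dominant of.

ii

The chord is a major triad on Bb.
A dominant resolves down a perfect fifth: Bb → Eb. In Db major, Eb is scale degree 2, i.e. ii.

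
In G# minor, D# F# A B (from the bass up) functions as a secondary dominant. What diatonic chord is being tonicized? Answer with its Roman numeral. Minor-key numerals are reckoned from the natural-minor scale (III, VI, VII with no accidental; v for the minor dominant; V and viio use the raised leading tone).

VI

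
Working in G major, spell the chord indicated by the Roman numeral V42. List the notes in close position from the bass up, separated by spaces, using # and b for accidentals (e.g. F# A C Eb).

The numeral's case and figure indicate a dominant seventh chord. In G major its root, the fifth degree, is D.
That chord is spelled D-F#-A-C.
With the 42 figure the chord is in third inversion; from the bass C upward in close position it reads C-D-F#-A.

C D F# A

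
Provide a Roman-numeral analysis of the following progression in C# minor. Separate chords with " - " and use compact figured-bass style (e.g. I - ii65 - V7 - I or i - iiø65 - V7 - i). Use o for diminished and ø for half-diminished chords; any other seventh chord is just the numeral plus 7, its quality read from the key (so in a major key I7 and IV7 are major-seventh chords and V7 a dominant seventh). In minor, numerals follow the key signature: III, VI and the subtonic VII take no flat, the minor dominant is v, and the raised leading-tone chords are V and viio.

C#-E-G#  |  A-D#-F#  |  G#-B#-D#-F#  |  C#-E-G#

i - iio64 - V7 - i

C#-E-G# has root C#, degree 1 in C# minor, so i.
A-D#-F#: root D# is the supertonic; diminished triad there is iio64.
G#-B#-D#-F#: dominant seventh chord on G# = scale degree 5 → V7.
C#-E-G#: minor triad on C# = scale degree 1 → i.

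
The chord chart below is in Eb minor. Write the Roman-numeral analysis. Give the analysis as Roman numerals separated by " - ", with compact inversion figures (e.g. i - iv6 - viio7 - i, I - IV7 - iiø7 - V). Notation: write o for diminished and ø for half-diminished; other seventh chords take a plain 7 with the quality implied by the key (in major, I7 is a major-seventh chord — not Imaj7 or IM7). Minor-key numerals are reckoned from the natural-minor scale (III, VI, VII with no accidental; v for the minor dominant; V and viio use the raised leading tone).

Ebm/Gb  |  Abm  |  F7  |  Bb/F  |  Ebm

Ebm/Gb: minor triad on Eb = scale degree 1 → i6.
Abm: root Ab is the subdominant; minor triad there is iv.
F7: chromatic; F is V of V, so V7/V.
Bb/F: major triad on Bb = scale degree 5 → V64.
Ebm: root Eb is the tonic; minor triad there is i.

i6 - iv - V7/V - V64 - i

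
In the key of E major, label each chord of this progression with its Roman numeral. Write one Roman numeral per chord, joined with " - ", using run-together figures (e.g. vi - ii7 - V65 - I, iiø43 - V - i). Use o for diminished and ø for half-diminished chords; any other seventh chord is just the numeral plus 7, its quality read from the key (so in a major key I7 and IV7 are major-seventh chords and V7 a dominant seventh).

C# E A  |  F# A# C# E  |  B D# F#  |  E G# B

IV6 - V7/V - V - I

C#-E-A: root A is the subdominant; major triad there is IV6.
F#-A#-C#-E is the secondary dominant of V (dominant seventh chord on F#): V7/V.
B-D#-F#: major triad on B = scale degree 5 → V.
E-G#-B has root E, degree 1 in E major, so I.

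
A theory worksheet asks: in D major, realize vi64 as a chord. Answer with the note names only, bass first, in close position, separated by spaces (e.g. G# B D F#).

F# B D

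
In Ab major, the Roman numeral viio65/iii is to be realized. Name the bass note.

The applied chord viio65/iii is rooted on B: B-D-F-Ab.
The figure 65 means first inversion — the third is in the bass.

D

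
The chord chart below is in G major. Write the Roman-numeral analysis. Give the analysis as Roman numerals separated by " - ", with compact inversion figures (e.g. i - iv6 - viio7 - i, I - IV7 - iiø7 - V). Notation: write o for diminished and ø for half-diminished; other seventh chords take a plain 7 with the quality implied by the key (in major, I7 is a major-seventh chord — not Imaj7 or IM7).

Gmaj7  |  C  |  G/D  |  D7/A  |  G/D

I7 - IV - I64 - V43 - I64

Gmaj7: major seventh chord on G = scale degree 1 → I7.
C: major triad on C = scale degree 4 → IV.
G/D: root G is the tonic; major triad there is I64.
D7/A: dominant seventh chord on D = scale degree 5 → V43.
G/D has root G, degree 1 in G major, so I64.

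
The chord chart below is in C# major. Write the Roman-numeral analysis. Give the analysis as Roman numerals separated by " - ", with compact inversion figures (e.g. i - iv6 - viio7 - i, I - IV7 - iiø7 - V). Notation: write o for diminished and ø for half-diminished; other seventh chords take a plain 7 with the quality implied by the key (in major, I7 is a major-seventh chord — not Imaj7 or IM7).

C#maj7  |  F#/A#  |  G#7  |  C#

I7 - IV6 - V7 - I

C#maj7: root C# is the tonic; major seventh chord there is I7.
F#/A#: major triad on F# = scale degree 4 → IV6.
G#7: root G# is the dominant; dominant seventh chord there is V7.
C#: major triad on C# = scale degree 1 → I.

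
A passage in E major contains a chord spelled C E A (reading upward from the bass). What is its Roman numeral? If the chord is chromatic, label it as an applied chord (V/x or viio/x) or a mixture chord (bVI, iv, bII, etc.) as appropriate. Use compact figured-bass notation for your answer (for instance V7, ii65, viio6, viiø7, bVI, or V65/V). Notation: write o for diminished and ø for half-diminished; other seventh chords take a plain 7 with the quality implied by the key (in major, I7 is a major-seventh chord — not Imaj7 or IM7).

iv6

The pitches A-C-E form a minor triad rooted on A.
A is the fourth degree of E major. This is the minor subdominant, borrowed from the parallel minor.
With C in the bass the chord is in first inversion, so the figured bass is 6.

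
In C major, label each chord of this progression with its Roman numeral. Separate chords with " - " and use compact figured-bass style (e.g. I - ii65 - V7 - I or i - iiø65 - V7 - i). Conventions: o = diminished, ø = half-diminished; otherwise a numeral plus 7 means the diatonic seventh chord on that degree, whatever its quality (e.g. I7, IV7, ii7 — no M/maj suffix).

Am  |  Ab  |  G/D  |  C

vi - bVI - V64 - I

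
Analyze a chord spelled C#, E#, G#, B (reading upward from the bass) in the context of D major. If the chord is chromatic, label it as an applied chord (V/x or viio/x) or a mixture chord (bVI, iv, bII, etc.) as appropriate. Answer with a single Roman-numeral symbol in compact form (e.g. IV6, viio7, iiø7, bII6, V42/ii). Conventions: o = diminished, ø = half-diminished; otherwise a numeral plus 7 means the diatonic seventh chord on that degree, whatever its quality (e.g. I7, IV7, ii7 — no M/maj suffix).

V7/iii

The pitches C#-E#-G#-B form a dominant seventh chord rooted on C#.
C# is not a diatonic chord root with this quality in D major, but it lies a perfect fifth above F# (iii), so the chord functions as an applied dominant of iii.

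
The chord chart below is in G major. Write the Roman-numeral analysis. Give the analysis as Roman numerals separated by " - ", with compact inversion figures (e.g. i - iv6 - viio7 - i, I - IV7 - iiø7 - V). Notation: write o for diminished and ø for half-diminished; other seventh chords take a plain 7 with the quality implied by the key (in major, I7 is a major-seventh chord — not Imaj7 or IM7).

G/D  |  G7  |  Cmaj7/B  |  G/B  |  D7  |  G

G/D: major triad on G = scale degree 1 → I64.
G7: chromatic; G is V of IV, so V7/IV.
Cmaj7/B: major seventh chord on C = scale degree 4 → IV42.
G/B: major triad on G = scale degree 1 → I6.
D7 has root D, degree 5 in G major, so V7.
G: major triad on G = scale degree 1 → I.

I64 - V7/IV - IV42 - I6 - V7 - I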